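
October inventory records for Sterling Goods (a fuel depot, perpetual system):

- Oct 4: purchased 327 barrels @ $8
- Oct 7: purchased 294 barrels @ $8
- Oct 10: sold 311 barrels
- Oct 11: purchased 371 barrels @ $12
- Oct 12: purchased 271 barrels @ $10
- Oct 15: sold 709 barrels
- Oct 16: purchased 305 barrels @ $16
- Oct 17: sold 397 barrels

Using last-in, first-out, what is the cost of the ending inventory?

Ending inventory = $1,208

Oct 10, 311 sold [LIFO — newest first]: 294 @ $8 + 17 @ $8 = $2,488
Oct 15, 709 sold [LIFO — newest first]: 271 @ $10 + 371 @ $12 + 67 @ $8 = $7,698
Oct 17, 397 sold [LIFO — newest first]: 305 @ $16 + 92 @ $8 = $5,616
Total COGS = $2,488 + $7,698 + $5,616 = $15,802
Ending inventory: 151 @ $8 = $1,208
Check: goods available $17,010 = COGS $15,802 + ending $1,208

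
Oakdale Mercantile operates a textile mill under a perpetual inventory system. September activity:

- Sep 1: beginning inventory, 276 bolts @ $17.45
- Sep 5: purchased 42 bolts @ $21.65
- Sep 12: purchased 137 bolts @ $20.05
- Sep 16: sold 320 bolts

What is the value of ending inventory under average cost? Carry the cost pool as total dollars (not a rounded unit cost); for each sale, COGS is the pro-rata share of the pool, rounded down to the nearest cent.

Ending inventory = $2,513.78

After Sep 1: 276 on hand, pool $4,816.20 (≈ $17.4500 each)
After Sep 5: 318 on hand, pool $5,725.50 (≈ $18.0047 each)
After Sep 12: 455 on hand, pool $8,472.35 (≈ $18.6205 each)
Sep 16, sell 320: 320/455 × $8,472.35 → $5,958.57
Ending inventory (cost pool remaining) = $2,513.78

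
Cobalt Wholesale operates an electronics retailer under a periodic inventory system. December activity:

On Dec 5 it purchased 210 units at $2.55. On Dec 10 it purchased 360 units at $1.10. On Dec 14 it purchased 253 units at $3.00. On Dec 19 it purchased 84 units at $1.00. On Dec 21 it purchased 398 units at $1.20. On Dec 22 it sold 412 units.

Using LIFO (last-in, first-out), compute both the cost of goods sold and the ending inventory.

Dec 22, 412 sold [LIFO — newest first]: 398 @ $1.20 + 14 @ $1.00 = $491.60
Ending inventory: 210 @ $2.55 + 360 @ $1.10 + 253 @ $3.00 + 70 @ $1.00 = $1,760.50

COGS = $491.60; ending inventory = $1,760.50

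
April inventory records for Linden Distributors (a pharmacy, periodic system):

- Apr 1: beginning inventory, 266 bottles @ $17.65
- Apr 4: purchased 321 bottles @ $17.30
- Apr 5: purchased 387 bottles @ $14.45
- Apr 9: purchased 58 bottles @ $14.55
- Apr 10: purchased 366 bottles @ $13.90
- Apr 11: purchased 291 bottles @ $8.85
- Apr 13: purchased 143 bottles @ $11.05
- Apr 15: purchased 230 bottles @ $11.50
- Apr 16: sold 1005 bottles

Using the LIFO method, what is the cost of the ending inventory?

Ending inventory = $17,031.75

Apr 16, 1005 sold [LIFO — newest first]: 230 @ $11.50 + 143 @ $11.05 + 291 @ $8.85 + 341 @ $13.90 = $11,540.40
Ending inventory: 266 @ $17.65 + 321 @ $17.30 + 387 @ $14.45 + 58 @ $14.55 + 25 @ $13.90 = $17,031.75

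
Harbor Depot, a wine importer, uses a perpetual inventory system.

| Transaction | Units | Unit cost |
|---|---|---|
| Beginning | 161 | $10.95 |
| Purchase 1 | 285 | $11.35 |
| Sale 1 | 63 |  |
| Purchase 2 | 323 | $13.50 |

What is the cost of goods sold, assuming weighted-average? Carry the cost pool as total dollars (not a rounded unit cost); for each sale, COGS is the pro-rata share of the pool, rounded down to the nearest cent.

COGS = $705.95

After Beginning: 161 on hand, pool $1,762.95 (≈ $10.9500 each)
After Purchase 1: 446 on hand, pool $4,997.70 (≈ $11.2056 each)
Sale 1, sell 63: 63/446 × $4,997.70 → $705.95
After Purchase 2: 706 on hand, pool $8,652.25 (≈ $12.2553 each)
Ending inventory (cost pool remaining) = $8,652.25
Check: goods available $9,358.20 = COGS $705.95 + ending $8,652.25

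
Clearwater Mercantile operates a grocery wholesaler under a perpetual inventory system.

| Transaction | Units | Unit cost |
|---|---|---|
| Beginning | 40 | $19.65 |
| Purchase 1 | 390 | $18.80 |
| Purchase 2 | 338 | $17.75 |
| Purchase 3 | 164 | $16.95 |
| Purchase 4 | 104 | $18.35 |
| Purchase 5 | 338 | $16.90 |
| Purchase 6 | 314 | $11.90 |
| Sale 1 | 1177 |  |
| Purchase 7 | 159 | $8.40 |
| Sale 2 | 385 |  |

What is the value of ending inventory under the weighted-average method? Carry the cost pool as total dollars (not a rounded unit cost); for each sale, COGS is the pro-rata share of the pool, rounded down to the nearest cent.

Ending inventory = $4,206.50

After Beginning: 40 on hand, pool $786.00 (≈ $19.6500 each)
After Purchase 1: 430 on hand, pool $8,118.00 (≈ $18.8791 each)
After Purchase 2: 768 on hand, pool $14,117.50 (≈ $18.3822 each)
After Purchase 3: 932 on hand, pool $16,897.30 (≈ $18.1302 each)
After Purchase 4: 1036 on hand, pool $18,805.70 (≈ $18.1522 each)
After Purchase 5: 1374 on hand, pool $24,517.90 (≈ $17.8442 each)
After Purchase 6: 1688 on hand, pool $28,254.50 (≈ $16.7384 each)
Sale 1, sell 1177: 1177/1688 × $28,254.50 → $19,701.15
After Purchase 7: 670 on hand, pool $9,888.95 (≈ $14.7596 each)
Sale 2, sell 385: 385/670 × $9,888.95 → $5,682.45
Total COGS = $19,701.15 + $5,682.45 = $25,383.60
Ending inventory (cost pool remaining) = $4,206.50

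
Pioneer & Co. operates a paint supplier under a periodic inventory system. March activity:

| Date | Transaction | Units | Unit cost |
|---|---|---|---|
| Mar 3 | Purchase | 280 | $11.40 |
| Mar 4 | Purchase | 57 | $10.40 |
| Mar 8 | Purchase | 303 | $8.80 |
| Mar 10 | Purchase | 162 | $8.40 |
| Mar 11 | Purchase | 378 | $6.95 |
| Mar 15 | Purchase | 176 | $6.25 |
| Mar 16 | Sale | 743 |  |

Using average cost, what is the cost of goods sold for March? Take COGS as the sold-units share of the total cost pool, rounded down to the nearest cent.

Mar 16, sell 743: 743/1356 × $11,539.10 → $6,322.67
Ending inventory (cost pool remaining) = $5,216.43
Check: goods available $11,539.10 = COGS $6,322.67 + ending $5,216.43

COGS = $6,322.67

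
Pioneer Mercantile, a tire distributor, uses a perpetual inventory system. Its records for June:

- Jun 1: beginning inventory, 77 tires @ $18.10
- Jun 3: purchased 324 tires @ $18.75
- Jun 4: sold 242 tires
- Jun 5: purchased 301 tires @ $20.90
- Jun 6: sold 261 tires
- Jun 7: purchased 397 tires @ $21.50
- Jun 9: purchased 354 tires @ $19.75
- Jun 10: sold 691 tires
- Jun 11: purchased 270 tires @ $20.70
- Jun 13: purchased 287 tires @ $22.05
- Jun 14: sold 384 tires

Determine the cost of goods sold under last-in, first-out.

Jun 4, 242 sold [LIFO — newest first]: 242 @ $18.75 = $4,537.50
Jun 6, 261 sold [LIFO — newest first]: 261 @ $20.90 = $5,454.90
Jun 10, 691 sold [LIFO — newest first]: 354 @ $19.75 + 337 @ $21.50 = $14,237.00
Jun 14, 384 sold [LIFO — newest first]: 287 @ $22.05 + 97 @ $20.70 = $8,336.25
Total COGS = $4,537.50 + $5,454.90 + $14,237.00 + $8,336.25 = $32,565.65
Ending inventory: 77 @ $18.10 + 82 @ $18.75 + 40 @ $20.90 + 60 @ $21.50 + 173 @ $20.70 = $8,638.30

COGS = $32,565.65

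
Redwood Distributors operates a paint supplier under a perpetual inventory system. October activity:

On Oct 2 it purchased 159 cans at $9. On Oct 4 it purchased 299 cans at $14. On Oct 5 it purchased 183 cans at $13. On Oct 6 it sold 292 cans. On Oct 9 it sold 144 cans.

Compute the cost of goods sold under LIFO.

Oct 6, 292 sold [LIFO — newest first]: 183 @ $13 + 109 @ $14 = $3,905
Oct 9, 144 sold [LIFO — newest first]: 144 @ $14 = $2,016
Total COGS = $3,905 + $2,016 = $5,921
Ending inventory: 159 @ $9 + 46 @ $14 = $2,075

COGS = $5,921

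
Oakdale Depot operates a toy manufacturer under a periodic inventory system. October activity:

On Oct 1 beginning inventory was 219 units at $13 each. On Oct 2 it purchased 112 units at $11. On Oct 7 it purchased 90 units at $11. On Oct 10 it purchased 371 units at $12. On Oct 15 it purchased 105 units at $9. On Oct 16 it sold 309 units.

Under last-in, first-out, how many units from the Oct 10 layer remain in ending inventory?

167

Oct 16, 309 sold [LIFO — newest first]: 105 @ $9 + 204 @ $12 = $3,393
Ending inventory: 219 @ $13 + 112 @ $11 + 90 @ $11 + 167 @ $12 = $7,073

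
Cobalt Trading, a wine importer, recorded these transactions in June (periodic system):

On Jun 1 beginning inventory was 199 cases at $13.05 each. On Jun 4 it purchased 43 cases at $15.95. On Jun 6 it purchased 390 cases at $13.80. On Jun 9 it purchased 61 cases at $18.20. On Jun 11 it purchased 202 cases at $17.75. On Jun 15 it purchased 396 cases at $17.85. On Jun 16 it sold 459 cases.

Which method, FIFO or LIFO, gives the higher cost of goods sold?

LIFO

FIFO COGS: 199 @ $13.05 + 43 @ $15.95 + 217 @ $13.80 = $6,277.40
LIFO COGS: 396 @ $17.85 + 63 @ $17.75 = $8,186.85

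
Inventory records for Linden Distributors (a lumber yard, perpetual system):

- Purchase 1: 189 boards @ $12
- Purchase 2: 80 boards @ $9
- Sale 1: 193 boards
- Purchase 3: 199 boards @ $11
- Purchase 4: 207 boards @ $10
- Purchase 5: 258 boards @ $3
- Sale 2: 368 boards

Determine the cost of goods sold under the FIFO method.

COGS = $6,107

Sale 1 (193) [FIFO — oldest first]: 189 @ $12 + 4 @ $9 = $2,304
Sale 2 (368) [FIFO — oldest first]: 76 @ $9 + 199 @ $11 + 93 @ $10 = $3,803
Total COGS = $2,304 + $3,803 = $6,107
Ending inventory: 114 @ $10 + 258 @ $3 = $1,914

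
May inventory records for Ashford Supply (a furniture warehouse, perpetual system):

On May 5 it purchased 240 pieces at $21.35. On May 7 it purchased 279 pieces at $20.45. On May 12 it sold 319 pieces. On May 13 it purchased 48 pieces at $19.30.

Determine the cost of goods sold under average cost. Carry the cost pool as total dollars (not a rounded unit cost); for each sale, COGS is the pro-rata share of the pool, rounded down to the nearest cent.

COGS = $6,656.31

After May 5: 240 on hand, pool $5,124.00 (≈ $21.3500 each)
After May 7: 519 on hand, pool $10,829.55 (≈ $20.8662 each)
May 12, sell 319: 319/519 × $10,829.55 → $6,656.31
After May 13: 248 on hand, pool $5,099.64 (≈ $20.5631 each)
Ending inventory (cost pool remaining) = $5,099.64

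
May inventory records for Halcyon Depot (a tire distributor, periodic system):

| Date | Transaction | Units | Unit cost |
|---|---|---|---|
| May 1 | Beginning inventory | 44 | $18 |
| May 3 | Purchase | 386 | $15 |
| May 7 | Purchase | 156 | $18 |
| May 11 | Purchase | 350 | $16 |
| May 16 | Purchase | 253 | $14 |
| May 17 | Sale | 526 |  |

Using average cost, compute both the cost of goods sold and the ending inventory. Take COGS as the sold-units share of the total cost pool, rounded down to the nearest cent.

May 17, sell 526: 526/1189 × $18,532.00 → $8,198.34
Ending inventory (cost pool remaining) = $10,333.66

COGS = $8,198.34; ending inventory = $10,333.66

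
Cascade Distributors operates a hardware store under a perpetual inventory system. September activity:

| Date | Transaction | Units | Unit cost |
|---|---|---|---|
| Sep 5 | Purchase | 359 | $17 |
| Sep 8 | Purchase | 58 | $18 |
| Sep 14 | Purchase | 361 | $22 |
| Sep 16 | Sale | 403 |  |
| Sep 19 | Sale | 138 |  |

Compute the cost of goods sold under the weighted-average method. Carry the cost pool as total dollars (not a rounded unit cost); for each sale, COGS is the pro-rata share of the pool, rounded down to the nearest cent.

After Sep 5: 359 on hand, pool $6,103.00 (≈ $17.0000 each)
After Sep 8: 417 on hand, pool $7,147.00 (≈ $17.1391 each)
After Sep 14: 778 on hand, pool $15,089.00 (≈ $19.3946 each)
Sep 16, sell 403: 403/778 × $15,089.00 → $7,816.02
Sep 19, sell 138: 138/375 × $7,272.98 → $2,676.45
Total COGS = $7,816.02 + $2,676.45 = $10,492.47
Ending inventory (cost pool remaining) = $4,596.53

COGS = $10,492.47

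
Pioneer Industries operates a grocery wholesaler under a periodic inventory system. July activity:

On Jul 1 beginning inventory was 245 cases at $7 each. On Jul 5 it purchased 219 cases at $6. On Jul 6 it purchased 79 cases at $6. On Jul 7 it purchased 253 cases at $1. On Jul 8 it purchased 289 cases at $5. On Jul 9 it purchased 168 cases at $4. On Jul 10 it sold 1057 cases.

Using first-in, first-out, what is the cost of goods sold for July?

Jul 10, 1057 sold [FIFO — oldest first]: 245 @ $7 + 219 @ $6 + 79 @ $6 + 253 @ $1 + 261 @ $5 = $5,061
Ending inventory: 28 @ $5 + 168 @ $4 = $812

COGS = $5,061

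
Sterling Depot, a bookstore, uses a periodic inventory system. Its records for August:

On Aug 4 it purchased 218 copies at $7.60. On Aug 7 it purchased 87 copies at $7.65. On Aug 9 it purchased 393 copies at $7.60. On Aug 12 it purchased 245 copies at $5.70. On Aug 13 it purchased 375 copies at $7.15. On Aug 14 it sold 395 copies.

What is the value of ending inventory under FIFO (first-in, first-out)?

Ending inventory = $6,380.55

Aug 14, 395 sold [FIFO — oldest first]: 218 @ $7.60 + 87 @ $7.65 + 90 @ $7.60 = $3,006.35
Ending inventory: 303 @ $7.60 + 245 @ $5.70 + 375 @ $7.15 = $6,380.55
Check: goods available $9,386.90 = COGS $3,006.35 + ending $6,380.55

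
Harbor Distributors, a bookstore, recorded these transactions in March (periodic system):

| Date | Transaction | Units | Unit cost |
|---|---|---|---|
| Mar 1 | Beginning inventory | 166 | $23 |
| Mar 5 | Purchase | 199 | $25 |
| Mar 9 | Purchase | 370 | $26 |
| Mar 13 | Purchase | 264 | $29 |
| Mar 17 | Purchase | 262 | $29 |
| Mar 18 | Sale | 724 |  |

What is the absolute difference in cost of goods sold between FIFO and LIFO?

$2,275

FIFO COGS: 166 @ $23 + 199 @ $25 + 359 @ $26 = $18,127
LIFO COGS: 262 @ $29 + 264 @ $29 + 198 @ $26 = $20,402
Difference = |$18,127 − $20,402| = $2,275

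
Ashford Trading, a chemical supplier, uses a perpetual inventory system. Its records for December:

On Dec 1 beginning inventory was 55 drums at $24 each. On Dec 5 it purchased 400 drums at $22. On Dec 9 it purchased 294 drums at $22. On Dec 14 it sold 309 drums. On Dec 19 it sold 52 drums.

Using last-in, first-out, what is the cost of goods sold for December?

Dec 14, 309 sold [LIFO — newest first]: 294 @ $22 + 15 @ $22 = $6,798
Dec 19, 52 sold [LIFO — newest first]: 52 @ $22 = $1,144
Total COGS = $6,798 + $1,144 = $7,942
Ending inventory: 55 @ $24 + 333 @ $22 = $8,646

COGS = $7,942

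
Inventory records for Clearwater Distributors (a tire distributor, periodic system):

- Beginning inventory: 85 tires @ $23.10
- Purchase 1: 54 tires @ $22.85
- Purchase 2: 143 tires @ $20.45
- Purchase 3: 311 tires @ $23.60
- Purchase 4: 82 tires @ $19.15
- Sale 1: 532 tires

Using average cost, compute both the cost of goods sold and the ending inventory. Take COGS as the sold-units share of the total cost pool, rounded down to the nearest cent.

COGS = $11,847.16; ending inventory = $3,184.49

Sale 1, sell 532: 532/675 × $15,031.65 → $11,847.16
Ending inventory (cost pool remaining) = $3,184.49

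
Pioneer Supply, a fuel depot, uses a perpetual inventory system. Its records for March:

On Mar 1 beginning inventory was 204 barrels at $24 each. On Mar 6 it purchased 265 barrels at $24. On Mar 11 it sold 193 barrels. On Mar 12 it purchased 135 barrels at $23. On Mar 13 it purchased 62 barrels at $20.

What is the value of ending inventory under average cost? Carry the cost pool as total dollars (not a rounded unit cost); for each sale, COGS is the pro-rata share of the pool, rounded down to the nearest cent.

Ending inventory = $10,969.00

After Mar 1: 204 on hand, pool $4,896.00 (≈ $24.0000 each)
After Mar 6: 469 on hand, pool $11,256.00 (≈ $24.0000 each)
Mar 11, sell 193: 193/469 × $11,256.00 → $4,632.00
After Mar 12: 411 on hand, pool $9,729.00 (≈ $23.6715 each)
After Mar 13: 473 on hand, pool $10,969.00 (≈ $23.1903 each)
Ending inventory (cost pool remaining) = $10,969.00
Check: goods available $15,601.00 = COGS $4,632.00 + ending $10,969.00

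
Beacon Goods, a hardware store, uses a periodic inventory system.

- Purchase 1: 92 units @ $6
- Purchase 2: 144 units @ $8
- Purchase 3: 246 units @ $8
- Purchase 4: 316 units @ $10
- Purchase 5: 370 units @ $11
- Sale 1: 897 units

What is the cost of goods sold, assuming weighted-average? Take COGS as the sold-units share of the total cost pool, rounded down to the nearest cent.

Sale 1, sell 897: 897/1168 × $10,902.00 → $8,372.51
Ending inventory (cost pool remaining) = $2,529.49

COGS = $8,372.51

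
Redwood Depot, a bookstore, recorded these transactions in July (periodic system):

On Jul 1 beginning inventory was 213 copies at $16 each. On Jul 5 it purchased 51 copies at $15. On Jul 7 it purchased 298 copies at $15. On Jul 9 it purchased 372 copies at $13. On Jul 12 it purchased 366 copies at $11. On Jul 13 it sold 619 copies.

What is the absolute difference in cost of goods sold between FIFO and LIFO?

$2,069

FIFO COGS: 213 @ $16 + 51 @ $15 + 298 @ $15 + 57 @ $13 = $9,384
LIFO COGS: 366 @ $11 + 253 @ $13 = $7,315
Difference = |$9,384 − $7,315| = $2,069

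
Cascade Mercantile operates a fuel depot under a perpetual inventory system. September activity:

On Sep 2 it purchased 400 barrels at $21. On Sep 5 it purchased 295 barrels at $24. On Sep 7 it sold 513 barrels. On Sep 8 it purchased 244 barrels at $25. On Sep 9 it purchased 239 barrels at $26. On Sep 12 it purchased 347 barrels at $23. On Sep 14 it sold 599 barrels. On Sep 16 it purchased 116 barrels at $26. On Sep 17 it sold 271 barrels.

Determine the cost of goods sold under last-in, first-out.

Sep 7, 513 sold [LIFO — newest first]: 295 @ $24 + 218 @ $21 = $11,658
Sep 14, 599 sold [LIFO — newest first]: 347 @ $23 + 239 @ $26 + 13 @ $25 = $14,520
Sep 17, 271 sold [LIFO — newest first]: 116 @ $26 + 155 @ $25 = $6,891
Total COGS = $11,658 + $14,520 + $6,891 = $33,069
Ending inventory: 182 @ $21 + 76 @ $25 = $5,722

COGS = $33,069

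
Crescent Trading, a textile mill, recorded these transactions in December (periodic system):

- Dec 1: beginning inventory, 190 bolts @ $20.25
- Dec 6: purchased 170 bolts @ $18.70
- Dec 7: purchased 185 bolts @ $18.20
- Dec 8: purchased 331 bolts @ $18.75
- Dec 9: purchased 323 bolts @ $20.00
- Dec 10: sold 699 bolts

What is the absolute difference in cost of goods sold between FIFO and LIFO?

FIFO COGS: 190 @ $20.25 + 170 @ $18.70 + 185 @ $18.20 + 154 @ $18.75 = $13,281.00
LIFO COGS: 323 @ $20.00 + 331 @ $18.75 + 45 @ $18.20 = $13,485.25
Difference = |$13,281.00 − $13,485.25| = $204.25

$204.25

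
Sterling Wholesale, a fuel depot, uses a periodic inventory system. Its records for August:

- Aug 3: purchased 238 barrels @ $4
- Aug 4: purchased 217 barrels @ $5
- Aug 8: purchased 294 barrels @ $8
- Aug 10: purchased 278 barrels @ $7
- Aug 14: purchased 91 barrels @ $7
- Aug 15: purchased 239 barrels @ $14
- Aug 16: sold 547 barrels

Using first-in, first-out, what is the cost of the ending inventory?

Aug 16, 547 sold [FIFO — oldest first]: 238 @ $4 + 217 @ $5 + 92 @ $8 = $2,773
Ending inventory: 202 @ $8 + 278 @ $7 + 91 @ $7 + 239 @ $14 = $7,545
Check: goods available $10,318 = COGS $2,773 + ending $7,545

Ending inventory = $7,545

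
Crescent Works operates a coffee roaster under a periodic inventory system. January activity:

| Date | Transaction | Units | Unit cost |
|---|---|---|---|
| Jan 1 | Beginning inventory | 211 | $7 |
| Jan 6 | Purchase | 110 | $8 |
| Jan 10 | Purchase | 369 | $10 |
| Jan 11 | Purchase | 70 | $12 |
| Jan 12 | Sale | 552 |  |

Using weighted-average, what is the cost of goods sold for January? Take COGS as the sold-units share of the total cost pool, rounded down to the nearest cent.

COGS = $5,002.13

Jan 12, sell 552: 552/760 × $6,887.00 → $5,002.13
Ending inventory (cost pool remaining) = $1,884.87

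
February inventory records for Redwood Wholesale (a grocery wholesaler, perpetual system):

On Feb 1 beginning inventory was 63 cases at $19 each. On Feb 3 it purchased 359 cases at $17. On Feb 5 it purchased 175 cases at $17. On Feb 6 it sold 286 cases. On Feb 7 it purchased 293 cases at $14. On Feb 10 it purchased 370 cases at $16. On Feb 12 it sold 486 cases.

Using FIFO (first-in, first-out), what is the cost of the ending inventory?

Feb 6, 286 sold [FIFO — oldest first]: 63 @ $19 + 223 @ $17 = $4,988
Feb 12, 486 sold [FIFO — oldest first]: 136 @ $17 + 175 @ $17 + 175 @ $14 = $7,737
Total COGS = $4,988 + $7,737 = $12,725
Ending inventory: 118 @ $14 + 370 @ $16 = $7,572
Check: goods available $20,297 = COGS $12,725 + ending $7,572

Ending inventory = $7,572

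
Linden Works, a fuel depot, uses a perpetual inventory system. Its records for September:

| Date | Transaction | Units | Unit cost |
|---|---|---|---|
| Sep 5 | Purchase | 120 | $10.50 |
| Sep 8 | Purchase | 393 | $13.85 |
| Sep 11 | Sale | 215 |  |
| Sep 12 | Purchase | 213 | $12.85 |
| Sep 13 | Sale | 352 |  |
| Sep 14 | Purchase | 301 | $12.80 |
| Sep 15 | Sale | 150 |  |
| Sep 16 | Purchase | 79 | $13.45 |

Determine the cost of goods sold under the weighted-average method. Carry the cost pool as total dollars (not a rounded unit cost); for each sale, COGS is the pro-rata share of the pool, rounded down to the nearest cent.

COGS = $9,306.01

After Sep 5: 120 on hand, pool $1,260.00 (≈ $10.5000 each)
After Sep 8: 513 on hand, pool $6,703.05 (≈ $13.0664 each)
Sep 11, sell 215: 215/513 × $6,703.05 → $2,809.27
After Sep 12: 511 on hand, pool $6,630.83 (≈ $12.9762 each)
Sep 13, sell 352: 352/511 × $6,630.83 → $4,567.61
After Sep 14: 460 on hand, pool $5,916.02 (≈ $12.8609 each)
Sep 15, sell 150: 150/460 × $5,916.02 → $1,929.13
After Sep 16: 389 on hand, pool $5,049.44 (≈ $12.9806 each)
Total COGS = $2,809.27 + $4,567.61 + $1,929.13 = $9,306.01
Ending inventory (cost pool remaining) = $5,049.44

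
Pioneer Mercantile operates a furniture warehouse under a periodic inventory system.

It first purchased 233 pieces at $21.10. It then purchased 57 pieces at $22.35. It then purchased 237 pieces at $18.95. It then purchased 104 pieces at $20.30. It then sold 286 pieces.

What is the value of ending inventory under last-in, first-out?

Sale 1 (286) [LIFO — newest first]: 104 @ $20.30 + 182 @ $18.95 = $5,560.10
Ending inventory: 233 @ $21.10 + 57 @ $22.35 + 55 @ $18.95 = $7,232.50

Ending inventory = $7,232.50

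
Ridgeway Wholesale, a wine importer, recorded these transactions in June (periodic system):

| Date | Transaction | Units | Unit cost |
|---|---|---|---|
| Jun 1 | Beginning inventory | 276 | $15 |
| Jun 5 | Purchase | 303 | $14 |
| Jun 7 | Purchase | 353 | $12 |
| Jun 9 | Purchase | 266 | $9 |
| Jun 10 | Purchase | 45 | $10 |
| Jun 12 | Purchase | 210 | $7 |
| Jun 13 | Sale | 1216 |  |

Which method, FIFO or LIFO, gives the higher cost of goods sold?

FIFO COGS: 276 @ $15 + 303 @ $14 + 353 @ $12 + 266 @ $9 + 18 @ $10 = $15,192
LIFO COGS: 210 @ $7 + 45 @ $10 + 266 @ $9 + 353 @ $12 + 303 @ $14 + 39 @ $15 = $13,377

FIFO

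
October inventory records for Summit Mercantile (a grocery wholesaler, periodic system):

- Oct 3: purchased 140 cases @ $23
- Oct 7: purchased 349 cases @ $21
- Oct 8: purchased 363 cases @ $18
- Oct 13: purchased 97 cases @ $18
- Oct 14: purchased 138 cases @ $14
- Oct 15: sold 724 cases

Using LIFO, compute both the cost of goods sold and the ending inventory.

Oct 15, 724 sold [LIFO — newest first]: 138 @ $14 + 97 @ $18 + 363 @ $18 + 126 @ $21 = $12,858
Ending inventory: 140 @ $23 + 223 @ $21 = $7,903
Check: goods available $20,761 = COGS $12,858 + ending $7,903

COGS = $12,858; ending inventory = $7,903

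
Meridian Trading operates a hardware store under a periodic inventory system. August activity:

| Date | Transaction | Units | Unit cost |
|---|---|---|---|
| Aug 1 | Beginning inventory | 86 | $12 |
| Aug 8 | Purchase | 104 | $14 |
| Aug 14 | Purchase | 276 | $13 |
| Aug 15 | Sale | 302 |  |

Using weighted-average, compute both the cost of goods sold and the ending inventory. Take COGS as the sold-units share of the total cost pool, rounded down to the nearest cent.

Aug 15, sell 302: 302/466 × $6,076.00 → $3,937.66
Ending inventory (cost pool remaining) = $2,138.34
Check: goods available $6,076.00 = COGS $3,937.66 + ending $2,138.34

COGS = $3,937.66; ending inventory = $2,138.34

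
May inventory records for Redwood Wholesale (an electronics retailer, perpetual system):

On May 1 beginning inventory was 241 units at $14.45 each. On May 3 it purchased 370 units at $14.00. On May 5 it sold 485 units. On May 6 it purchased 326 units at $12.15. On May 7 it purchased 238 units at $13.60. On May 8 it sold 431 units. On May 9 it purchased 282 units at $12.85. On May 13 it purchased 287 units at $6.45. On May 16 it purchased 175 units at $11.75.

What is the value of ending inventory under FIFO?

Ending inventory = $11,023.05

May 5, 485 sold [FIFO — oldest first]: 241 @ $14.45 + 244 @ $14.00 = $6,898.45
May 8, 431 sold [FIFO — oldest first]: 126 @ $14.00 + 305 @ $12.15 = $5,469.75
Total COGS = $6,898.45 + $5,469.75 = $12,368.20
Ending inventory: 21 @ $12.15 + 238 @ $13.60 + 282 @ $12.85 + 287 @ $6.45 + 175 @ $11.75 = $11,023.05
Check: goods available $23,391.25 = COGS $12,368.20 + ending $11,023.05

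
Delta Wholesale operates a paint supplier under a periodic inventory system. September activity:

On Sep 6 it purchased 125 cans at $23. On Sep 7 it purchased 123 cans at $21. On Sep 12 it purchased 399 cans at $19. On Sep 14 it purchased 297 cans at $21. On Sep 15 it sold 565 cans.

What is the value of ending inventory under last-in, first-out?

Sep 15, 565 sold [LIFO — newest first]: 297 @ $21 + 268 @ $19 = $11,329
Ending inventory: 125 @ $23 + 123 @ $21 + 131 @ $19 = $7,947

Ending inventory = $7,947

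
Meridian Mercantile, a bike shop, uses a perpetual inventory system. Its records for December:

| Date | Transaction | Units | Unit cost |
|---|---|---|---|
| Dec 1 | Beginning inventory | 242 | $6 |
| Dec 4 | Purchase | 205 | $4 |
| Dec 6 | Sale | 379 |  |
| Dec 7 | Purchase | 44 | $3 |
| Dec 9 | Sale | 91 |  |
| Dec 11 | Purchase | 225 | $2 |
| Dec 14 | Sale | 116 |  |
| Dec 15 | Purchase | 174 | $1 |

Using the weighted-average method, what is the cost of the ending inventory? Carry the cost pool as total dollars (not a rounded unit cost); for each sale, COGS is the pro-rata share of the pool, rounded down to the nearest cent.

Ending inventory = $459.14

After Dec 1: 242 on hand, pool $1,452.00 (≈ $6.0000 each)
After Dec 4: 447 on hand, pool $2,272.00 (≈ $5.0828 each)
Dec 6, sell 379: 379/447 × $2,272.00 → $1,926.37
After Dec 7: 112 on hand, pool $477.63 (≈ $4.2646 each)
Dec 9, sell 91: 91/112 × $477.63 → $388.07
After Dec 11: 246 on hand, pool $539.56 (≈ $2.1933 each)
Dec 14, sell 116: 116/246 × $539.56 → $254.42
After Dec 15: 304 on hand, pool $459.14 (≈ $1.5103 each)
Total COGS = $1,926.37 + $388.07 + $254.42 = $2,568.86
Ending inventory (cost pool remaining) = $459.14
Check: goods available $3,028.00 = COGS $2,568.86 + ending $459.14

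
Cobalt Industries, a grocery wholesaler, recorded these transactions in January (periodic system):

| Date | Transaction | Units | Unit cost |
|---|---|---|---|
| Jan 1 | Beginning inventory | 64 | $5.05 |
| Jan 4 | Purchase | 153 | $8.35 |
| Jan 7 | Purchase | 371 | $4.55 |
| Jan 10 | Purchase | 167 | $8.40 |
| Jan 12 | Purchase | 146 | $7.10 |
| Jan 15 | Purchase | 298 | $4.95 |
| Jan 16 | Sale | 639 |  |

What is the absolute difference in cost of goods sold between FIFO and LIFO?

FIFO COGS: 64 @ $5.05 + 153 @ $8.35 + 371 @ $4.55 + 51 @ $8.40 = $3,717.20
LIFO COGS: 298 @ $4.95 + 146 @ $7.10 + 167 @ $8.40 + 28 @ $4.55 = $4,041.90
Difference = |$3,717.20 − $4,041.90| = $324.70

$324.70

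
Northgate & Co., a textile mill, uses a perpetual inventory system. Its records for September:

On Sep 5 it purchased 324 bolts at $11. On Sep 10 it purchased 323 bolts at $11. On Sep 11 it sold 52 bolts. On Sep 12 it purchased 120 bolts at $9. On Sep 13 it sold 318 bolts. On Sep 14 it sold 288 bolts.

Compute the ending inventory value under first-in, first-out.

Ending inventory = $981

Sep 11, 52 sold [FIFO — oldest first]: 52 @ $11 = $572
Sep 13, 318 sold [FIFO — oldest first]: 272 @ $11 + 46 @ $11 = $3,498
Sep 14, 288 sold [FIFO — oldest first]: 277 @ $11 + 11 @ $9 = $3,146
Total COGS = $572 + $3,498 + $3,146 = $7,216
Ending inventory: 109 @ $9 = $981
Check: goods available $8,197 = COGS $7,216 + ending $981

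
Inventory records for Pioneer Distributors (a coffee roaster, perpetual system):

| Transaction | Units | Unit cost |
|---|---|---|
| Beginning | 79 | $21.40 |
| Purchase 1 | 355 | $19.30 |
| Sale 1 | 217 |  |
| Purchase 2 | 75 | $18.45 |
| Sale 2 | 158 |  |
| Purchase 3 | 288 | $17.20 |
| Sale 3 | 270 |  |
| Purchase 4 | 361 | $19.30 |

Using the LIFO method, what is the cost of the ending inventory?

Sale 1 (217) [LIFO — newest first]: 217 @ $19.30 = $4,188.10
Sale 2 (158) [LIFO — newest first]: 75 @ $18.45 + 83 @ $19.30 = $2,985.65
Sale 3 (270) [LIFO — newest first]: 270 @ $17.20 = $4,644.00
Total COGS = $4,188.10 + $2,985.65 + $4,644.00 = $11,817.75
Ending inventory: 79 @ $21.40 + 55 @ $19.30 + 18 @ $17.20 + 361 @ $19.30 = $10,029.00

Ending inventory = $10,029.00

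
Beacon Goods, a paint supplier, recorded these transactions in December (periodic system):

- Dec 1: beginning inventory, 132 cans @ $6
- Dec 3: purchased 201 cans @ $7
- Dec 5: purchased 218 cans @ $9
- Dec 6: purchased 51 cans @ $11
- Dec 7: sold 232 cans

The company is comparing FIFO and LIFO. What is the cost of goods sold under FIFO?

FIFO COGS: 132 @ $6 + 100 @ $7 = $1,492
LIFO COGS: 51 @ $11 + 181 @ $9 = $2,190

COGS = $1,492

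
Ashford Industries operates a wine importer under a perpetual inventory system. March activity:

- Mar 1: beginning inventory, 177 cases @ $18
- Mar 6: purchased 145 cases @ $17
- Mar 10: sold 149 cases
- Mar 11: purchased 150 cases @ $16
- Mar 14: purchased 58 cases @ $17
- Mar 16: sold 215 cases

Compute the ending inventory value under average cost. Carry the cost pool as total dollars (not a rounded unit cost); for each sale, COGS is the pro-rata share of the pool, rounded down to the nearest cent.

Ending inventory = $2,798.09

After Mar 1: 177 on hand, pool $3,186.00 (≈ $18.0000 each)
After Mar 6: 322 on hand, pool $5,651.00 (≈ $17.5497 each)
Mar 10, sell 149: 149/322 × $5,651.00 → $2,614.90
After Mar 11: 323 on hand, pool $5,436.10 (≈ $16.8300 each)
After Mar 14: 381 on hand, pool $6,422.10 (≈ $16.8559 each)
Mar 16, sell 215: 215/381 × $6,422.10 → $3,624.01
Total COGS = $2,614.90 + $3,624.01 = $6,238.91
Ending inventory (cost pool remaining) = $2,798.09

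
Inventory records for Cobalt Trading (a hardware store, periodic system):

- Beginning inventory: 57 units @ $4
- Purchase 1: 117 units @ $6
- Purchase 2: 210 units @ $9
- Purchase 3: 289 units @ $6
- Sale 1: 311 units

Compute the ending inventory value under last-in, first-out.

Sale 1 (311) [LIFO — newest first]: 289 @ $6 + 22 @ $9 = $1,932
Ending inventory: 57 @ $4 + 117 @ $6 + 188 @ $9 = $2,622

Ending inventory = $2,622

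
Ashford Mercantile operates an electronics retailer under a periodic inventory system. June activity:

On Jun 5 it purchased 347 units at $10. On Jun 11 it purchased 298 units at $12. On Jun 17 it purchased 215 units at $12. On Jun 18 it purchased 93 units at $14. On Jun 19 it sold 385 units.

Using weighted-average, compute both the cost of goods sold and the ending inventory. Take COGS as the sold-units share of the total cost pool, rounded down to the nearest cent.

COGS = $4,414.77; ending inventory = $6,513.23

Jun 19, sell 385: 385/953 × $10,928.00 → $4,414.77
Ending inventory (cost pool remaining) = $6,513.23
Check: goods available $10,928.00 = COGS $4,414.77 + ending $6,513.23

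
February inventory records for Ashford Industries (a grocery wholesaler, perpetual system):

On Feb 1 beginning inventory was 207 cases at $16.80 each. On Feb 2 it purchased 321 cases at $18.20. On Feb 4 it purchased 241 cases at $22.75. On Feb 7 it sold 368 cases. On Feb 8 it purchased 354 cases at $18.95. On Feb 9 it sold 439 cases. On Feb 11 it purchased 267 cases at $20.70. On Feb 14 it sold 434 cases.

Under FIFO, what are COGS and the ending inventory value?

COGS = $23,953.45; ending inventory = $3,084.30

Feb 7, 368 sold [FIFO — oldest first]: 207 @ $16.80 + 161 @ $18.20 = $6,407.80
Feb 9, 439 sold [FIFO — oldest first]: 160 @ $18.20 + 241 @ $22.75 + 38 @ $18.95 = $9,114.85
Feb 14, 434 sold [FIFO — oldest first]: 316 @ $18.95 + 118 @ $20.70 = $8,430.80
Total COGS = $6,407.80 + $9,114.85 + $8,430.80 = $23,953.45
Ending inventory: 149 @ $20.70 = $3,084.30
Check: goods available $27,037.75 = COGS $23,953.45 + ending $3,084.30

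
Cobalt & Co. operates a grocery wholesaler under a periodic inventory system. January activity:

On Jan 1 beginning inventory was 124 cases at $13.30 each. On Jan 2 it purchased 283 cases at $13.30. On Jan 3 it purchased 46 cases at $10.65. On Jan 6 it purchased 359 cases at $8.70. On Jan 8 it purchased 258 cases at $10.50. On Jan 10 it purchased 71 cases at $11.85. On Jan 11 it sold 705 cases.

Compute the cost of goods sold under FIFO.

Jan 11, 705 sold [FIFO — oldest first]: 124 @ $13.30 + 283 @ $13.30 + 46 @ $10.65 + 252 @ $8.70 = $8,095.40
Ending inventory: 107 @ $8.70 + 258 @ $10.50 + 71 @ $11.85 = $4,481.25

COGS = $8,095.40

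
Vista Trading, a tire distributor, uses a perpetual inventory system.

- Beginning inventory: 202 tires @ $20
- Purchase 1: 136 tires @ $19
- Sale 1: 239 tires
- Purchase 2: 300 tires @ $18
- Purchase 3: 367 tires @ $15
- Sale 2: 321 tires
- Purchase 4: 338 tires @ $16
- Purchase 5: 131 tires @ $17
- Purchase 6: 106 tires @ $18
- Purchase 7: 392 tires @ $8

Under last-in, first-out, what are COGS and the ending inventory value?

Sale 1 (239) [LIFO — newest first]: 136 @ $19 + 103 @ $20 = $4,644
Sale 2 (321) [LIFO — newest first]: 321 @ $15 = $4,815
Total COGS = $4,644 + $4,815 = $9,459
Ending inventory: 99 @ $20 + 300 @ $18 + 46 @ $15 + 338 @ $16 + 131 @ $17 + 106 @ $18 + 392 @ $8 = $20,749
Check: goods available $30,208 = COGS $9,459 + ending $20,749

COGS = $9,459; ending inventory = $20,749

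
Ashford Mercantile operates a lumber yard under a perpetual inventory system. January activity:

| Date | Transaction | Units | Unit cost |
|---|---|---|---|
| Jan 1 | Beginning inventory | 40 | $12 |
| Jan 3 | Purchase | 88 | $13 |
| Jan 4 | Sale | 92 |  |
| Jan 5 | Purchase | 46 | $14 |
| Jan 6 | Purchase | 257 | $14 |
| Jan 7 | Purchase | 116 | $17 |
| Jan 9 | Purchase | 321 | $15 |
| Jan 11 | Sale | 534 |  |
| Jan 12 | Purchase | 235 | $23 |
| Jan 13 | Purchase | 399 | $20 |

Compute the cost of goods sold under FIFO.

COGS = $9,023

Jan 4, 92 sold [FIFO — oldest first]: 40 @ $12 + 52 @ $13 = $1,156
Jan 11, 534 sold [FIFO — oldest first]: 36 @ $13 + 46 @ $14 + 257 @ $14 + 116 @ $17 + 79 @ $15 = $7,867
Total COGS = $1,156 + $7,867 = $9,023
Ending inventory: 242 @ $15 + 235 @ $23 + 399 @ $20 = $17,015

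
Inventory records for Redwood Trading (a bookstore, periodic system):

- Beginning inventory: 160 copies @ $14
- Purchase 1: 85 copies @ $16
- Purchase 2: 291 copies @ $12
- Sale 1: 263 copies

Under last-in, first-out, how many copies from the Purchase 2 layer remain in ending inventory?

Sale 1 (263) [LIFO — newest first]: 263 @ $12 = $3,156
Ending inventory: 160 @ $14 + 85 @ $16 + 28 @ $12 = $3,936

28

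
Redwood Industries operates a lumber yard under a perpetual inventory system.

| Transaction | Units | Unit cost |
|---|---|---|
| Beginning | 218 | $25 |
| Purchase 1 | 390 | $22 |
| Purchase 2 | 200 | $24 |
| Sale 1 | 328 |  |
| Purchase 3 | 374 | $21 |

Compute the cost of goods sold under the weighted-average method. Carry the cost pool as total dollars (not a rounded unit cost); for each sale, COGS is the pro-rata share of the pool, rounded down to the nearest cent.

After Beginning: 218 on hand, pool $5,450.00 (≈ $25.0000 each)
After Purchase 1: 608 on hand, pool $14,030.00 (≈ $23.0757 each)
After Purchase 2: 808 on hand, pool $18,830.00 (≈ $23.3045 each)
Sale 1, sell 328: 328/808 × $18,830.00 → $7,643.86
After Purchase 3: 854 on hand, pool $19,040.14 (≈ $22.2952 each)
Ending inventory (cost pool remaining) = $19,040.14
Check: goods available $26,684.00 = COGS $7,643.86 + ending $19,040.14

COGS = $7,643.86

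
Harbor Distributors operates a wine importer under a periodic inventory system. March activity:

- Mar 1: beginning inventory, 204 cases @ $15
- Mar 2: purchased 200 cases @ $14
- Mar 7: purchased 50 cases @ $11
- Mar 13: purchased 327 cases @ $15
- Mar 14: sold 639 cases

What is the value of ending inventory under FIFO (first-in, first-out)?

Mar 14, 639 sold [FIFO — oldest first]: 204 @ $15 + 200 @ $14 + 50 @ $11 + 185 @ $15 = $9,185
Ending inventory: 142 @ $15 = $2,130
Check: goods available $11,315 = COGS $9,185 + ending $2,130

Ending inventory = $2,130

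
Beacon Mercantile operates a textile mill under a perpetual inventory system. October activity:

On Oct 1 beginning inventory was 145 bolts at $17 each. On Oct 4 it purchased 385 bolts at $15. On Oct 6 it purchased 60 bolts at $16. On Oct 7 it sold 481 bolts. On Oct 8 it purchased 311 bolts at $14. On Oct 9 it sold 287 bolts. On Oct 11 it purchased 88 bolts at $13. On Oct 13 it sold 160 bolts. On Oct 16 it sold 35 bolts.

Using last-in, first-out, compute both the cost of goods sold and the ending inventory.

COGS = $14,256; ending inventory = $442

Oct 7, 481 sold [LIFO — newest first]: 60 @ $16 + 385 @ $15 + 36 @ $17 = $7,347
Oct 9, 287 sold [LIFO — newest first]: 287 @ $14 = $4,018
Oct 13, 160 sold [LIFO — newest first]: 88 @ $13 + 24 @ $14 + 48 @ $17 = $2,296
Oct 16, 35 sold [LIFO — newest first]: 35 @ $17 = $595
Total COGS = $7,347 + $4,018 + $2,296 + $595 = $14,256
Ending inventory: 26 @ $17 = $442
Check: goods available $14,698 = COGS $14,256 + ending $442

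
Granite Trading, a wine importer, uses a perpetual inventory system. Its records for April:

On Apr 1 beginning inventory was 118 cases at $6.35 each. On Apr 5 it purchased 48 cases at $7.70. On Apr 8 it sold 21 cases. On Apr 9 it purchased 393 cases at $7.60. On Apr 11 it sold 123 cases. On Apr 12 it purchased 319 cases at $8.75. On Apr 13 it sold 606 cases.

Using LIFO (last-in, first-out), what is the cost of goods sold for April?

Apr 8, 21 sold [LIFO — newest first]: 21 @ $7.70 = $161.70
Apr 11, 123 sold [LIFO — newest first]: 123 @ $7.60 = $934.80
Apr 13, 606 sold [LIFO — newest first]: 319 @ $8.75 + 270 @ $7.60 + 17 @ $7.70 = $4,974.15
Total COGS = $161.70 + $934.80 + $4,974.15 = $6,070.65
Ending inventory: 118 @ $6.35 + 10 @ $7.70 = $826.30

COGS = $6,070.65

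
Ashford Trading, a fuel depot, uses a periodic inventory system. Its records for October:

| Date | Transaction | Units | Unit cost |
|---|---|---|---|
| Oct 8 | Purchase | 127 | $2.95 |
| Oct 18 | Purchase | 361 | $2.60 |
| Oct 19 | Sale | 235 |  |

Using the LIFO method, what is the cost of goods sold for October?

Oct 19, 235 sold [LIFO — newest first]: 235 @ $2.60 = $611.00
Ending inventory: 127 @ $2.95 + 126 @ $2.60 = $702.25

COGS = $611.00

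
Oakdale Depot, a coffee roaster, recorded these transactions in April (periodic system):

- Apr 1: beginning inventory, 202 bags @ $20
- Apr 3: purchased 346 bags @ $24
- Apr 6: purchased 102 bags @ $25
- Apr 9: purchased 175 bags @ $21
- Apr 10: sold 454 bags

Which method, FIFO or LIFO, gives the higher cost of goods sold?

FIFO COGS: 202 @ $20 + 252 @ $24 = $10,088
LIFO COGS: 175 @ $21 + 102 @ $25 + 177 @ $24 = $10,473

LIFO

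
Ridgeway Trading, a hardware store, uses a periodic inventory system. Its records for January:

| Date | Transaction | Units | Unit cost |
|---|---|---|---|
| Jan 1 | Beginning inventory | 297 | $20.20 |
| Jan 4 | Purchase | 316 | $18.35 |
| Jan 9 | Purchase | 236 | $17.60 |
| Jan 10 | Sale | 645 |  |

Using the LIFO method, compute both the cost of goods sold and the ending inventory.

COGS = $11,830.80; ending inventory = $4,120.80

Jan 10, 645 sold [LIFO — newest first]: 236 @ $17.60 + 316 @ $18.35 + 93 @ $20.20 = $11,830.80
Ending inventory: 204 @ $20.20 = $4,120.80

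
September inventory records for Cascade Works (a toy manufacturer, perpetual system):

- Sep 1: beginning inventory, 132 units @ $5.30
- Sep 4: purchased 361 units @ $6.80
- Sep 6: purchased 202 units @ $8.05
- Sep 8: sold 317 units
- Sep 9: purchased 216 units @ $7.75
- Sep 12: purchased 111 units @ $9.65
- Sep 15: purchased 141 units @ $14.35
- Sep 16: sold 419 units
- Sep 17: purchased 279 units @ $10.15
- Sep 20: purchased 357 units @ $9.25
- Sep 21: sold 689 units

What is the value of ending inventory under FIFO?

Sep 8, 317 sold [FIFO — oldest first]: 132 @ $5.30 + 185 @ $6.80 = $1,957.60
Sep 16, 419 sold [FIFO — oldest first]: 176 @ $6.80 + 202 @ $8.05 + 41 @ $7.75 = $3,140.65
Sep 21, 689 sold [FIFO — oldest first]: 175 @ $7.75 + 111 @ $9.65 + 141 @ $14.35 + 262 @ $10.15 = $7,110.05
Total COGS = $1,957.60 + $3,140.65 + $7,110.05 = $12,208.30
Ending inventory: 17 @ $10.15 + 357 @ $9.25 = $3,474.80

Ending inventory = $3,474.80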